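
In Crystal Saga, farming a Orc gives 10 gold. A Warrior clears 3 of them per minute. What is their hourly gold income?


Gold per minute = 10 * 3 = 30
Gold per hour = 30 * 60 = 1800

1800 gold/hour


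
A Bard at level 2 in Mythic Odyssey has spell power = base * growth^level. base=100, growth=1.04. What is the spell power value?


value = base * growth^level
= 100 * 1.04^2
= 100 * 1.0816
= 108.16

108.16 spell power


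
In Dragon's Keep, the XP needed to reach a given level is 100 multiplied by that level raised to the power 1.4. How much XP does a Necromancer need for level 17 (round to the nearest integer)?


XP = 100 * level^1.4
Substitute level = 17:
XP = 100 * 17^1.4
= 100 * 52.7993
= 5280

5280 XP


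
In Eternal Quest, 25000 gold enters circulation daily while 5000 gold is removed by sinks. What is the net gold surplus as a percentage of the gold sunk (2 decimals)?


Net gold = 25000 - 5000 = 20000
Inflation rate = net / sunk * 100 = 20000 / 5000 * 100
= 4.0 * 100
= 400.00%

400.00%


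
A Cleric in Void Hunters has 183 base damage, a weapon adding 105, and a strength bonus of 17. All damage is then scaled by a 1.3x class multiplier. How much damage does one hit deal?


Sum base + weapon + str = 183 + 105 + 17 = 305
Multiply by 1.3:
305 * 1.3 = 396.5

396.5 damage


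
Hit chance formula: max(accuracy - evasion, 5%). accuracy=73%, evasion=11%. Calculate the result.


accuracy - evasion = 73 - 11 = 62
Apply floor: max(62, 5) = 62
Hit chance = 62%

62%


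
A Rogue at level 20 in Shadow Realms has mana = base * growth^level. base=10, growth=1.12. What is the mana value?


value = base * growth^level
= 10 * 1.12^20
= 10 * 9.646293
= 96.46

96.46 mana


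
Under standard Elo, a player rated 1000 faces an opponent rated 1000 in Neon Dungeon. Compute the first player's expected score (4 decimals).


Elo expected score: Ea = 1/(1 + 10^((Rb-Ra)/400))
Rb - Ra = 1000 - 1000 = 0
(Rb-Ra)/400 = 0/400 = 0.0
10^0.0 = 1.0
Ea = 1/(1 + 1.0) = 1/2.0 = 0.5000

0.5000


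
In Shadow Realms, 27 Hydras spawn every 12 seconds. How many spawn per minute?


Spawns per minute = count * (60 / interval)
= 27 * (60 / 12)
= 27 * 5.0
= 135.0

135.0 per minute


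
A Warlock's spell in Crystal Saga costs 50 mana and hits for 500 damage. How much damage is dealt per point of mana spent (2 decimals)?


Efficiency = damage / mana
= 500 / 50
= 10.00

10.00 dmg/mana


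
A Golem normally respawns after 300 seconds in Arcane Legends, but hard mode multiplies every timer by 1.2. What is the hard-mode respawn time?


Respawn time = base * multiplier
= 300 * 1.2
= 360.0 seconds

360.0 seconds


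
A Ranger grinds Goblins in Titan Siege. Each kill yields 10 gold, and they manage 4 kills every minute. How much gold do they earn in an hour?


Gold per minute = 10 * 4 = 40
Gold per hour = 40 * 60 = 2400

2400 gold/hour


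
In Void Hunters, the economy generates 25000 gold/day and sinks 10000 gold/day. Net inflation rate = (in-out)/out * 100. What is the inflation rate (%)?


Net gold = 25000 - 10000 = 15000
Inflation rate = net / sunk * 100 = 15000 / 10000 * 100
= 1.5 * 100
= 150.00%

150.00%


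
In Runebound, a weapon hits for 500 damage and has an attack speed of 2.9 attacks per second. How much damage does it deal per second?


DPS = damage * attack_speed
= 500 * 2.9
= 1450.0

1450.0 DPS


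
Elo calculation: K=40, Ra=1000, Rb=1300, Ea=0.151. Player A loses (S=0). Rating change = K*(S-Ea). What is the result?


Elo update: delta = K * (S - Ea), where S = 0 (loses)
S - Ea = 0 - 0.151 = -0.151
Rating change = 40 * -0.151
= -6.04

-6.04 rating points


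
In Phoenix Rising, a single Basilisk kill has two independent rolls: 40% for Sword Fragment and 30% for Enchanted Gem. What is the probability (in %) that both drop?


For independent events, P(both) = P(A) * P(B)
= 40% * 30%
= 1200 / 100 %
= 12.0%

12.0%


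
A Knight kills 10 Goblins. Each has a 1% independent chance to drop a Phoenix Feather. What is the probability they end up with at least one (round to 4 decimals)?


P(at least one) = 1 - P(none) = 1 - (1-p)^n
p = 1/100 = 0.01
1 - p = 0.99
(1 - p)^10 = 0.99^10 = 0.904382
P(at least one) = 1 - 0.904382 = 0.0956

0.0956


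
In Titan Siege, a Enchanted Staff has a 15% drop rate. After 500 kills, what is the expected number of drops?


Expected drops = kills * (drop_rate / 100)
= 500 * (15 / 100)
= 500 * 0.15
= 75.0

75.0 drops


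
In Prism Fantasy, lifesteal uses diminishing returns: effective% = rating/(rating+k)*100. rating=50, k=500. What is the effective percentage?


effective% = rating / (rating + k) * 100
= 50 / (50 + 500) * 100
= 50 / 550 * 100
= 0.090909 * 100
= 9.09%

9.09%


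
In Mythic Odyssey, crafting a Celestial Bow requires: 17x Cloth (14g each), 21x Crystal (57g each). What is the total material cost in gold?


Cost breakdown:
  Cloth: 17 * 14 = 238
  Crystal: 21 * 57 = 1197
Total = 238 + 1197 = 1435

1435 gold


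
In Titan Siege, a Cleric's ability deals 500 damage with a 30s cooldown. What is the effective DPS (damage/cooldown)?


DPS = damage / cooldown
= 500 / 30
= 16.67

16.67 DPS


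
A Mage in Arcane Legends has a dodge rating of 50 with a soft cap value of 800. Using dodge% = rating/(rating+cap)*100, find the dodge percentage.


dodge% = 50 / (50 + 800) * 100
= 50 / 850 * 100
= 0.058824 * 100
= 5.88%

5.88%


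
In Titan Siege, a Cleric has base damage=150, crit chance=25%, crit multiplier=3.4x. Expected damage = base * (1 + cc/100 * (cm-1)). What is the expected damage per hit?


E[dmg] = base * (1 + crit_chance * (crit_mult - 1))
cc as decimal = 25/100 = 0.25
cm - 1 = 3.4 - 1 = 2.4
Bonus factor = 0.25 * 2.4 = 0.6
Total multiplier = 1 + 0.6 = 1.6
Expected damage = 150 * 1.6 = 240.00

240.00 damage


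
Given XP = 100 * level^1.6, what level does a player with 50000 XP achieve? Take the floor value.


XP = 100 * level^1.6, so level = (XP / 100)^(1/1.6)
= (50000 / 100)^(1/1.6)
= 500.0^0.625
= 48.6246
Floor: level = 48

level 48


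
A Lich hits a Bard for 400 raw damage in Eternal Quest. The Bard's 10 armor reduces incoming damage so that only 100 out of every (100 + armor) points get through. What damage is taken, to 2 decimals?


actual = 400 * 100 / (100 + 10)
= 400 * 100 / 110
= 40000 / 110
= 363.64

363.64 damage


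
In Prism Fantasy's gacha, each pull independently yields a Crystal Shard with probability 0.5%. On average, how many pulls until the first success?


Expected pulls for a geometric distribution = 1/p = 100 / rate%
= 100 / 0.5
= 200.0

200.0 pulls


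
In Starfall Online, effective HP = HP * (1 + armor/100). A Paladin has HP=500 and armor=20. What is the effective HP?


EHP = 500 * (1 + 20/100)
= 500 * (1 + 0.2)
= 500 * 1.2
= 600.0

600.0 EHP


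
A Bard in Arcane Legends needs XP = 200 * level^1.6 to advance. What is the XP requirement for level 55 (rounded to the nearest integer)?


XP = 200 * level^1.6
Substitute level = 55:
XP = 200 * 55^1.6
= 200 * 608.9481
= 121790

121790 XP


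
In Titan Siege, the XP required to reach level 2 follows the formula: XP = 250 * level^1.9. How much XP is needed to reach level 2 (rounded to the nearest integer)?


XP = 250 * level^1.9
Substitute level = 2:
XP = 250 * 2^1.9
= 250 * 3.7321
= 933

933 XP


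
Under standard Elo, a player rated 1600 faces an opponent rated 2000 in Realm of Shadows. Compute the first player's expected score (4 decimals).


Elo expected score: Ea = 1/(1 + 10^((Rb-Ra)/400))
Rb - Ra = 2000 - 1600 = 400
(Rb-Ra)/400 = 400/400 = 1.0
10^1.0 = 10.0
Ea = 1/(1 + 10.0) = 1/11.0 = 0.0909

0.0909


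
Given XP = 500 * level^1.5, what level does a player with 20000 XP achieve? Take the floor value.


XP = 500 * level^1.5, so level = (XP / 500)^(1/1.5)
= (20000 / 500)^(1/1.5)
= 40.0^0.6667
= 11.6961
Floor: level = 11

level 11


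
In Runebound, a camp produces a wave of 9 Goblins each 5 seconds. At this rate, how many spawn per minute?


Spawns per minute = count * (60 / interval)
= 9 * (60 / 5)
= 9 * 12.0
= 108.0

108.0 per minute


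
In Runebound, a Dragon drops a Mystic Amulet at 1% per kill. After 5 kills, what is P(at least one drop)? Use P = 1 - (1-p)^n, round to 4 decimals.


P(at least one) = 1 - P(none) = 1 - (1-p)^n
p = 1/100 = 0.01
1 - p = 0.99
(1 - p)^5 = 0.99^5 = 0.950990
P(at least one) = 1 - 0.950990 = 0.0490

0.0490


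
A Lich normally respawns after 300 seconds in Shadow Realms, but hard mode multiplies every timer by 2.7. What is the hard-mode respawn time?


Respawn time = base * multiplier
= 300 * 2.7
= 810.0 seconds

810.0 seconds


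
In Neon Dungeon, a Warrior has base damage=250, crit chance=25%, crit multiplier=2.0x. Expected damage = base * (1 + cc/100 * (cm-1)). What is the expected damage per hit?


E[dmg] = base * (1 + crit_chance * (crit_mult - 1))
cc as decimal = 25/100 = 0.25
cm - 1 = 2.0 - 1 = 1.0
Bonus factor = 0.25 * 1.0 = 0.25
Total multiplier = 1 + 0.25 = 1.25
Expected damage = 250 * 1.25 = 312.50

312.50 damage


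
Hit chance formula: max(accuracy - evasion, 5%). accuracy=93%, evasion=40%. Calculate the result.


accuracy - evasion = 93 - 40 = 53
Apply floor: max(53, 5) = 53
Hit chance = 53%

53%


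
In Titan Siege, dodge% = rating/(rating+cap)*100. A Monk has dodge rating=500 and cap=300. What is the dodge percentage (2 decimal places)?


dodge% = 500 / (500 + 300) * 100
= 500 / 800 * 100
= 0.625 * 100
= 62.50%

62.50%


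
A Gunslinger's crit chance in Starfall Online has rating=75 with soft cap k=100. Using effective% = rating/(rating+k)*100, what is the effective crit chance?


effective% = rating / (rating + k) * 100
= 75 / (75 + 100) * 100
= 75 / 175 * 100
= 0.428571 * 100
= 42.86%

42.86%


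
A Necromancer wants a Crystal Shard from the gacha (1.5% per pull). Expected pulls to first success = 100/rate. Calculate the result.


Expected pulls for a geometric distribution = 1/p = 100 / rate%
= 100 / 1.5
= 66.67

66.67 pulls


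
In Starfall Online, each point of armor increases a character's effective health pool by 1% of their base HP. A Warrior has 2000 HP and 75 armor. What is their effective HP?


EHP = 2000 * (1 + 75/100)
= 2000 * (1 + 0.75)
= 2000 * 1.75
= 3500.0

3500.0 EHP


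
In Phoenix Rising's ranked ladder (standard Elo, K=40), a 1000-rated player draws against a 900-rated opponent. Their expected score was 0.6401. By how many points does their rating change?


Elo update: delta = K * (S - Ea), where S = 0.5 (draws)
S - Ea = 0.5 - 0.6401 = -0.1401
Rating change = 40 * -0.1401
= -5.60

-5.60 rating points


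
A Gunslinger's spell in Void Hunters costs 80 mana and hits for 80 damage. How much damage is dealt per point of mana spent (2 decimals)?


Efficiency = damage / mana
= 80 / 80
= 1.00

1.00 dmg/mana


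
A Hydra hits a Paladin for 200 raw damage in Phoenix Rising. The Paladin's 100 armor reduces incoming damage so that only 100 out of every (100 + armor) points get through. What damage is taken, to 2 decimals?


actual = 200 * 100 / (100 + 100)
= 200 * 100 / 200
= 20000 / 200
= 100.00

100.00 damage


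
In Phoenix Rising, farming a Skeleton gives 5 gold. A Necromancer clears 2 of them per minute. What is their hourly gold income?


Gold per minute = 5 * 2 = 10
Gold per hour = 10 * 60 = 600

600 gold/hour


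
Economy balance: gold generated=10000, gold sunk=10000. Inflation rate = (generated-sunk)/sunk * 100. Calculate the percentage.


Net gold = 10000 - 10000 = 0
Inflation rate = net / sunk * 100 = 0 / 10000 * 100
= 0.0 * 100
= 0.00%

0.00%


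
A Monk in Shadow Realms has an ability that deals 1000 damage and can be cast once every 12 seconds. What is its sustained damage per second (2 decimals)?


DPS = damage / cooldown
= 1000 / 12
= 83.33

83.33 DPS


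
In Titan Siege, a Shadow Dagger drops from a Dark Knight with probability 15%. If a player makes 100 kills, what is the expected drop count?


Expected drops = kills * (drop_rate / 100)
= 100 * (15 / 100)
= 100 * 0.15
= 15.0

15.0 drops


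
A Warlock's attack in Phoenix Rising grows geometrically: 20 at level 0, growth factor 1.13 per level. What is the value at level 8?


value = base * growth^level
= 20 * 1.13^8
= 20 * 2.658444
= 53.17

53.17 attack


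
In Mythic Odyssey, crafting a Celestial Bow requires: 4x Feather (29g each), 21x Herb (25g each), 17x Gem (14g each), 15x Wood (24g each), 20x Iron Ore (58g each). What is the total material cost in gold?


Cost breakdown:
  Feather: 4 * 29 = 116
  Herb: 21 * 25 = 525
  Gem: 17 * 14 = 238
  Wood: 15 * 24 = 360
  Iron Ore: 20 * 58 = 1160
Total = 116 + 525 + 238 + 360 + 1160 = 2399

2399 gold


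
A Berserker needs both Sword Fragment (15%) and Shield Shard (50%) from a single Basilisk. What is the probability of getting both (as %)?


For independent events, P(both) = P(A) * P(B)
= 15% * 50%
= 750 / 100 %
= 7.5%

7.5%


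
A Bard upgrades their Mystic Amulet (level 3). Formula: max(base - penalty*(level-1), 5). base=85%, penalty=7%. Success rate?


raw_rate = 85 - 7 * (3 - 1)
= 85 - 7 * 2
= 85 - 14
= 71
Apply floor: max(71, 5) = 71%

71%


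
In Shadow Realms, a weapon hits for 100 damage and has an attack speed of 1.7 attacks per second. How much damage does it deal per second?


DPS = damage * attack_speed
= 100 * 1.7
= 170.0

170.0 DPS


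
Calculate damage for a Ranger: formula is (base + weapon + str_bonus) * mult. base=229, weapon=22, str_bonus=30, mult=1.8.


Sum base + weapon + str = 229 + 22 + 30 = 281
Multiply by 1.8:
281 * 1.8 = 505.8

505.8 damage


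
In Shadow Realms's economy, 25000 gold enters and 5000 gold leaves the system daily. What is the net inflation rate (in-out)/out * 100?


Net gold = 25000 - 5000 = 20000
Inflation rate = net / sunk * 100 = 20000 / 5000 * 100
= 4.0 * 100
= 400.00%

400.00%


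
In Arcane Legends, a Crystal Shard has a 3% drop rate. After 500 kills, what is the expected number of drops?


Expected drops = kills * (drop_rate / 100)
= 500 * (3 / 100)
= 500 * 0.03
= 15.0

15.0 drops


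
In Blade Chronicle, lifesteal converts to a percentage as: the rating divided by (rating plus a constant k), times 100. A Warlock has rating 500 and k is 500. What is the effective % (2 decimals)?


effective% = rating / (rating + k) * 100
= 500 / (500 + 500) * 100
= 500 / 1000 * 100
= 0.5 * 100
= 50.00%

50.00%


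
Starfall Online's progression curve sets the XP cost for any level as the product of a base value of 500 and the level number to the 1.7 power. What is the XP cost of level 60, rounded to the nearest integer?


XP = 500 * level^1.7
Substitute level = 60:
XP = 500 * 60^1.7
= 500 * 1054.0401
= 527020

527020 XP


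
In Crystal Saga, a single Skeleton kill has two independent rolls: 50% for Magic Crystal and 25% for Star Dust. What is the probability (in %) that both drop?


For independent events, P(both) = P(A) * P(B)
= 50% * 25%
= 1250 / 100 %
= 12.5%

12.5%


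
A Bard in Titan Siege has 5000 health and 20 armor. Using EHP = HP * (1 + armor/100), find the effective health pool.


EHP = 5000 * (1 + 20/100)
= 5000 * (1 + 0.2)
= 5000 * 1.2
= 6000.0

6000.0 EHP


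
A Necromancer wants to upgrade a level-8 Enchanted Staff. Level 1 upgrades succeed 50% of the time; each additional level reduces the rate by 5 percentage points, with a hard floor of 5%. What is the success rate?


raw_rate = 50 - 5 * (8 - 1)
= 50 - 5 * 7
= 50 - 35
= 15
Apply floor: max(15, 5) = 15%

15%


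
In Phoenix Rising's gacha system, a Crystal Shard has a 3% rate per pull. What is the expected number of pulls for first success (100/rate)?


Expected pulls for a geometric distribution = 1/p = 100 / rate%
= 100 / 3
= 33.33

33.33 pulls


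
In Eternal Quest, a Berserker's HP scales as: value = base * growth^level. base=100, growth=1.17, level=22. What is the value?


value = base * growth^level
= 100 * 1.17^22
= 100 * 31.629255
= 3162.93

3162.93 HP


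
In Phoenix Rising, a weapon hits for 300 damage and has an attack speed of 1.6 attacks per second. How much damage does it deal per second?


DPS = damage * attack_speed
= 300 * 1.6
= 480.0

480.0 DPS


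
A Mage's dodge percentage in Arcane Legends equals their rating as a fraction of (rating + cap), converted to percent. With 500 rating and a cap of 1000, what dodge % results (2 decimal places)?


dodge% = 500 / (500 + 1000) * 100
= 500 / 1500 * 100
= 0.333333 * 100
= 33.33%

33.33%


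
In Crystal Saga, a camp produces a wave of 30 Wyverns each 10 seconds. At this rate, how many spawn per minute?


Spawns per minute = count * (60 / interval)
= 30 * (60 / 10)
= 30 * 6.0
= 180.0

180.0 per minute


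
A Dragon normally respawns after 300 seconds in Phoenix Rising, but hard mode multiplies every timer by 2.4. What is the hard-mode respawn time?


Respawn time = base * multiplier
= 300 * 2.4
= 720.0 seconds

720.0 seconds


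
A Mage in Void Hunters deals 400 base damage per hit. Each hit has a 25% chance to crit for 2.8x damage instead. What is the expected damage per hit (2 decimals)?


E[dmg] = base * (1 + crit_chance * (crit_mult - 1))
cc as decimal = 25/100 = 0.25
cm - 1 = 2.8 - 1 = 1.8
Bonus factor = 0.25 * 1.8 = 0.45
Total multiplier = 1 + 0.45 = 1.45
Expected damage = 400 * 1.45 = 580.00

580.00 damage


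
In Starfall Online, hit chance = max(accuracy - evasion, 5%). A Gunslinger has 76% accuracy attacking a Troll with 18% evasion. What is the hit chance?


accuracy - evasion = 76 - 18 = 58
Apply floor: max(58, 5) = 58
Hit chance = 58%

58%


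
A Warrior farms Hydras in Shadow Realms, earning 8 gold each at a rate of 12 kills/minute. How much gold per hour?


Gold per minute = 8 * 12 = 96
Gold per hour = 96 * 60 = 5760

5760 gold/hour


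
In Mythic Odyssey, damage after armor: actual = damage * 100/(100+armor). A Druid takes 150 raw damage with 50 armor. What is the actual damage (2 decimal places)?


actual = 150 * 100 / (100 + 50)
= 150 * 100 / 150
= 15000 / 150
= 100.00

100.00 damage


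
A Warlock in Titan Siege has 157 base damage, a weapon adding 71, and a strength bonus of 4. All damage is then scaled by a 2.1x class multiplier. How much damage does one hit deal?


Sum base + weapon + str = 157 + 71 + 4 = 232
Multiply by 2.1:
232 * 2.1 = 487.2

487.2 damage


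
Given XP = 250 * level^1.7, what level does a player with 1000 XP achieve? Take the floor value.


XP = 250 * level^1.7, so level = (XP / 250)^(1/1.7)
= (1000 / 250)^(1/1.7)
= 4.0^0.5882
= 2.2602
Floor: level = 2

level 2


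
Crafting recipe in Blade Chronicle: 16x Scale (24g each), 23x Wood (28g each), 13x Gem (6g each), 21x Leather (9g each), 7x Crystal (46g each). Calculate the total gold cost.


Cost breakdown:
  Scale: 16 * 24 = 384
  Wood: 23 * 28 = 644
  Gem: 13 * 6 = 78
  Leather: 21 * 9 = 189
  Crystal: 7 * 46 = 322
Total = 384 + 644 + 78 + 189 + 322 = 1617

1617 gold


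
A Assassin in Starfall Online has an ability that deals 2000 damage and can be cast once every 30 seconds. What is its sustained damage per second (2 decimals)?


DPS = damage / cooldown
= 2000 / 30
= 66.67

66.67 DPS


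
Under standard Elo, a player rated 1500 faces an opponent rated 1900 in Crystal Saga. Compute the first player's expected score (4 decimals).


Elo expected score: Ea = 1/(1 + 10^((Rb-Ra)/400))
Rb - Ra = 1900 - 1500 = 400
(Rb-Ra)/400 = 400/400 = 1.0
10^1.0 = 10.0
Ea = 1/(1 + 10.0) = 1/11.0 = 0.0909

0.0909


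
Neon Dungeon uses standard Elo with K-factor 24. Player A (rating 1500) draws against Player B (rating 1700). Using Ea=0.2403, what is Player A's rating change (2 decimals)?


Elo update: delta = K * (S - Ea), where S = 0.5 (draws)
S - Ea = 0.5 - 0.2403 = 0.2597
Rating change = 24 * 0.2597
= 6.23

6.23 rating points


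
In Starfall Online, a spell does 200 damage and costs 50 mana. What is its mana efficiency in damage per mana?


Efficiency = damage / mana
= 200 / 50
= 4.00

4.00 dmg/mana


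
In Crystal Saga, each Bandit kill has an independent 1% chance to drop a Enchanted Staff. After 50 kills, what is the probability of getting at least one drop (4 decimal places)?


P(at least one) = 1 - P(none) = 1 - (1-p)^n
p = 1/100 = 0.01
1 - p = 0.99
(1 - p)^50 = 0.99^50 = 0.605006
P(at least one) = 1 - 0.605006 = 0.3950

0.3950


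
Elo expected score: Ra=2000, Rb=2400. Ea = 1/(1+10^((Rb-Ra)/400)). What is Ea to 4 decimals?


Elo expected score: Ea = 1/(1 + 10^((Rb-Ra)/400))
Rb - Ra = 2400 - 2000 = 400
(Rb-Ra)/400 = 400/400 = 1.0
10^1.0 = 10.0
Ea = 1/(1 + 10.0) = 1/11.0 = 0.0909

0.0909


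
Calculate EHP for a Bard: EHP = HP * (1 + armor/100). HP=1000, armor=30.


EHP = 1000 * (1 + 30/100)
= 1000 * (1 + 0.3)
= 1000 * 1.3
= 1300.0

1300.0 EHP


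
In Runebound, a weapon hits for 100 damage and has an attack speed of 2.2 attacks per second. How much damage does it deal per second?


DPS = damage * attack_speed
= 100 * 2.2
= 220.0

220.0 DPS


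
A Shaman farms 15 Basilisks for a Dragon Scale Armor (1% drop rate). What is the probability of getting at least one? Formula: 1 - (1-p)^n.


P(at least one) = 1 - P(none) = 1 - (1-p)^n
p = 1/100 = 0.01
1 - p = 0.99
(1 - p)^15 = 0.99^15 = 0.860058
P(at least one) = 1 - 0.860058 = 0.1399

0.1399


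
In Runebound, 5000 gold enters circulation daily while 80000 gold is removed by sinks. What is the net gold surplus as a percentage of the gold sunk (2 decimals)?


Net gold = 5000 - 80000 = -75000
Inflation rate = net / sunk * 100 = -75000 / 80000 * 100
= -0.9375 * 100
= -93.75%

-93.75%


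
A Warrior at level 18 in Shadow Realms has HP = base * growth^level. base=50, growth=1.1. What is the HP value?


value = base * growth^level
= 50 * 1.1^18
= 50 * 5.559917
= 278.00

278.00 HP


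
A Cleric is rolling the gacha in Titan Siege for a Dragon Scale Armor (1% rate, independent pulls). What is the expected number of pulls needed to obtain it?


Expected pulls for a geometric distribution = 1/p = 100 / rate%
= 100 / 1
= 100.0

100.0 pulls


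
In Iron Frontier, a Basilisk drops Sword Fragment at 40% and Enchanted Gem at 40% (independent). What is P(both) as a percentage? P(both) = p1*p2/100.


For independent events, P(both) = P(A) * P(B)
= 40% * 40%
= 1600 / 100 %
= 16.0%

16.0%


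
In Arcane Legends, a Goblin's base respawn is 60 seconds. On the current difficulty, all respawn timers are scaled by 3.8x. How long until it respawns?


Respawn time = base * multiplier
= 60 * 3.8
= 228.0 seconds

228.0 seconds


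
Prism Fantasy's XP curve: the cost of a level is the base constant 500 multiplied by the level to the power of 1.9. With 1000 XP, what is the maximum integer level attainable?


XP = 500 * level^1.9, so level = (XP / 500)^(1/1.9)
= (1000 / 500)^(1/1.9)
= 2.0^0.5263
= 1.4402
Floor: level = 1

level 1


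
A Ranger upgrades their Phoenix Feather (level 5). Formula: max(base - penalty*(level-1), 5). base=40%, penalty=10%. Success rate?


raw_rate = 40 - 10 * (5 - 1)
= 40 - 10 * 4
= 40 - 40
= 0
Apply floor: max(0, 5) = 5%

5%


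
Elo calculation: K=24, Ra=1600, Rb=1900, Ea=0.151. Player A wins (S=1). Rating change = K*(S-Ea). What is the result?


Elo update: delta = K * (S - Ea), where S = 1 (wins)
S - Ea = 1 - 0.151 = 0.849
Rating change = 24 * 0.849
= 20.38

20.38 rating points


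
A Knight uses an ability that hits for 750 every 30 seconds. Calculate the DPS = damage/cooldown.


DPS = damage / cooldown
= 750 / 30
= 25.00

25.00 DPS


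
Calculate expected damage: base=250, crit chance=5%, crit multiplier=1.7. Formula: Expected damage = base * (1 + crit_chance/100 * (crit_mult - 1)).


E[dmg] = base * (1 + crit_chance * (crit_mult - 1))
cc as decimal = 5/100 = 0.05
cm - 1 = 1.7 - 1 = 0.7
Bonus factor = 0.05 * 0.7 = 0.035
Total multiplier = 1 + 0.035 = 1.035
Expected damage = 250 * 1.035 = 258.75

258.75 damage


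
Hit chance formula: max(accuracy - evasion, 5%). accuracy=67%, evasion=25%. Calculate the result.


accuracy - evasion = 67 - 25 = 42
Apply floor: max(42, 5) = 42
Hit chance = 42%

42%


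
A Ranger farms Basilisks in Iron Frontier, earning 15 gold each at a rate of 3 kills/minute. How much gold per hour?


Gold per minute = 15 * 3 = 45
Gold per hour = 45 * 60 = 2700

2700 gold/hour


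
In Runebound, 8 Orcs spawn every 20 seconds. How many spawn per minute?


Spawns per minute = count * (60 / interval)
= 8 * (60 / 20)
= 8 * 3.0
= 24.0

24.0 per minute


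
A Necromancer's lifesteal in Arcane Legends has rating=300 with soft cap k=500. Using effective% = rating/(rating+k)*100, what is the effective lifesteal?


effective% = rating / (rating + k) * 100
= 300 / (300 + 500) * 100
= 300 / 800 * 100
= 0.375 * 100
= 37.50%

37.50%


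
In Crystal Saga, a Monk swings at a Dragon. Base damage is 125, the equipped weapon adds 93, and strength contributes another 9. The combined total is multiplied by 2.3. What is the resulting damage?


Sum base + weapon + str = 125 + 93 + 9 = 227
Multiply by 2.3:
227 * 2.3 = 522.1

522.1 damage


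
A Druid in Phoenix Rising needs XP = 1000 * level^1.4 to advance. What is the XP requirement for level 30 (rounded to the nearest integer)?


XP = 1000 * level^1.4
Substitute level = 30:
XP = 1000 * 30^1.4
= 1000 * 116.9418
= 116942

116942 XP


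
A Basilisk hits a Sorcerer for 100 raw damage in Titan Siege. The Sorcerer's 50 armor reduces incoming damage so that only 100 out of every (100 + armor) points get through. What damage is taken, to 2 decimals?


actual = 100 * 100 / (100 + 50)
= 100 * 100 / 150
= 10000 / 150
= 66.67

66.67 damage


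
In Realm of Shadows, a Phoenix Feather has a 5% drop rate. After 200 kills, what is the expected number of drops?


Expected drops = kills * (drop_rate / 100)
= 200 * (5 / 100)
= 200 * 0.05
= 10.0

10.0 drops


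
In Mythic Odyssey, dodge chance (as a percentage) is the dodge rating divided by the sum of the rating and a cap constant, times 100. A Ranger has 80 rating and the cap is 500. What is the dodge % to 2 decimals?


dodge% = 80 / (80 + 500) * 100
= 80 / 580 * 100
= 0.137931 * 100
= 13.79%

13.79%


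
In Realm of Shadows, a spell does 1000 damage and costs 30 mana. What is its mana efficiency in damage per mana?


Efficiency = damage / mana
= 1000 / 30
= 33.33

33.33 dmg/mana


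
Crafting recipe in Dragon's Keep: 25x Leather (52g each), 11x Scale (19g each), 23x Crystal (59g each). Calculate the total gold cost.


Cost breakdown:
  Leather: 25 * 52 = 1300
  Scale: 11 * 19 = 209
  Crystal: 23 * 59 = 1357
Total = 1300 + 209 + 1357 = 2866

2866 gold


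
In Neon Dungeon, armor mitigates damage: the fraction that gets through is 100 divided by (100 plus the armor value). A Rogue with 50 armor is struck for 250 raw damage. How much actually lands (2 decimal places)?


actual = 250 * 100 / (100 + 50)
= 250 * 100 / 150
= 25000 / 150
= 166.67

166.67 damage


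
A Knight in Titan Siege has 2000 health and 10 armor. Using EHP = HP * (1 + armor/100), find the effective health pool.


EHP = 2000 * (1 + 10/100)
= 2000 * (1 + 0.1)
= 2000 * 1.1
= 2200.0

2200.0 EHP


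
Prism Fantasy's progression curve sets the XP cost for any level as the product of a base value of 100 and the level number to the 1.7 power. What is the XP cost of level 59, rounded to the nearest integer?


XP = 100 * level^1.7
Substitute level = 59:
XP = 100 * 59^1.7
= 100 * 1024.3501
= 102435

102435 XP


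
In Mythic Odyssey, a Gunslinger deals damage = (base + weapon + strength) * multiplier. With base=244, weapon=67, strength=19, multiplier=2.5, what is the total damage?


Sum base + weapon + str = 244 + 67 + 19 = 330
Multiply by 2.5:
330 * 2.5 = 825.0

825.0 damage


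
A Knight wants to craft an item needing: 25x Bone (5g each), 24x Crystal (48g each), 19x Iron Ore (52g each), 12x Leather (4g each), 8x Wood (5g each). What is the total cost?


Cost breakdown:
  Bone: 25 * 5 = 125
  Crystal: 24 * 48 = 1152
  Iron Ore: 19 * 52 = 988
  Leather: 12 * 4 = 48
  Wood: 8 * 5 = 40
Total = 125 + 1152 + 988 + 48 + 40 = 2353

2353 gold


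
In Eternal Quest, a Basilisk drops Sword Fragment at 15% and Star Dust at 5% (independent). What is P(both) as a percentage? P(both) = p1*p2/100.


For independent events, P(both) = P(A) * P(B)
= 15% * 5%
= 75 / 100 %
= 0.75%

0.75%


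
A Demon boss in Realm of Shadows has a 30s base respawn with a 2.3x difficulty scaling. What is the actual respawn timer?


Respawn time = base * multiplier
= 30 * 2.3
= 69.0 seconds

69.0 seconds


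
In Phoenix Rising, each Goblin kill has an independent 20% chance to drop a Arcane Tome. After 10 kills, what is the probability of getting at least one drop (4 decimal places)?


P(at least one) = 1 - P(none) = 1 - (1-p)^n
p = 20/100 = 0.2
1 - p = 0.8
(1 - p)^10 = 0.8^10 = 0.107374
P(at least one) = 1 - 0.107374 = 0.8926

0.8926


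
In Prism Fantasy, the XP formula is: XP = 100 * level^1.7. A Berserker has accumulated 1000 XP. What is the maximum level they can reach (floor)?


XP = 100 * level^1.7, so level = (XP / 100)^(1/1.7)
= (1000 / 100)^(1/1.7)
= 10.0^0.5882
= 3.8747
Floor: level = 3

level 3


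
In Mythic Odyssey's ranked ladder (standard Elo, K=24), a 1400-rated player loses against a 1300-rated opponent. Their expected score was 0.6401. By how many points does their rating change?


Elo update: delta = K * (S - Ea), where S = 0 (loses)
S - Ea = 0 - 0.6401 = -0.6401
Rating change = 24 * -0.6401
= -15.36

-15.36 rating points


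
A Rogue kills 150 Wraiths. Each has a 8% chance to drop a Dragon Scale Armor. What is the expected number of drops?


Expected drops = kills * (drop_rate / 100)
= 150 * (8 / 100)
= 150 * 0.08
= 12.0

12.0 drops


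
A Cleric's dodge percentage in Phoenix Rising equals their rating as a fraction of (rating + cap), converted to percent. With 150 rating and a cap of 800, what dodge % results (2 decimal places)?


dodge% = 150 / (150 + 800) * 100
= 150 / 950 * 100
= 0.157895 * 100
= 15.79%

15.79%


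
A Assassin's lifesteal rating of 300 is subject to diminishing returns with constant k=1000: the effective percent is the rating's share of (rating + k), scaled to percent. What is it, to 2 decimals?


effective% = rating / (rating + k) * 100
= 300 / (300 + 1000) * 100
= 300 / 1300 * 100
= 0.230769 * 100
= 23.08%

23.08%


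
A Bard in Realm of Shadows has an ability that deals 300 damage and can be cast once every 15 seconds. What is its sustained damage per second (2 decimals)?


DPS = damage / cooldown
= 300 / 15
= 20.00

20.00 DPS


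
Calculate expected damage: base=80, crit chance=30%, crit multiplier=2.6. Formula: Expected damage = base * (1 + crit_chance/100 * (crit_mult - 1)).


E[dmg] = base * (1 + crit_chance * (crit_mult - 1))
cc as decimal = 30/100 = 0.3
cm - 1 = 2.6 - 1 = 1.6
Bonus factor = 0.3 * 1.6 = 0.48
Total multiplier = 1 + 0.48 = 1.48
Expected damage = 80 * 1.48 = 118.40

118.40 damage


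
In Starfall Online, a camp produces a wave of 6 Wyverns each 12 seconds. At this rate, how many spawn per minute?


Spawns per minute = count * (60 / interval)
= 6 * (60 / 12)
= 6 * 5.0
= 30.0

30.0 per minute


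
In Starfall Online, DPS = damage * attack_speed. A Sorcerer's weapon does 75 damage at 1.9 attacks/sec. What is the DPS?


DPS = damage * attack_speed
= 75 * 1.9
= 142.5

142.5 DPS


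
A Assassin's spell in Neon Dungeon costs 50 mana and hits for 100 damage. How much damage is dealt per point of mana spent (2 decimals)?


Efficiency = damage / mana
= 100 / 50
= 2.00

2.00 dmg/mana


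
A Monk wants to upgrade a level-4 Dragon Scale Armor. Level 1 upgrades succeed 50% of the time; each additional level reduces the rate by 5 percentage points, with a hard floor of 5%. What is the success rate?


raw_rate = 50 - 5 * (4 - 1)
= 50 - 5 * 3
= 50 - 15
= 35
Apply floor: max(35, 5) = 35%

35%


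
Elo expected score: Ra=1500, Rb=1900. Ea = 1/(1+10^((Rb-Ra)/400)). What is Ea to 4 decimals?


Elo expected score: Ea = 1/(1 + 10^((Rb-Ra)/400))
Rb - Ra = 1900 - 1500 = 400
(Rb-Ra)/400 = 400/400 = 1.0
10^1.0 = 10.0
Ea = 1/(1 + 10.0) = 1/11.0 = 0.0909

0.0909


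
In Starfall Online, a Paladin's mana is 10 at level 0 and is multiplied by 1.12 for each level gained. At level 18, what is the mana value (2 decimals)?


value = base * growth^level
= 10 * 1.12^18
= 10 * 7.689966
= 76.90

76.90 mana


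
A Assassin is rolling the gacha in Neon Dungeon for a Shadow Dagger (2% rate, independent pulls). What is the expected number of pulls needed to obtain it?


Expected pulls for a geometric distribution = 1/p = 100 / rate%
= 100 / 2
= 50.0

50.0 pulls


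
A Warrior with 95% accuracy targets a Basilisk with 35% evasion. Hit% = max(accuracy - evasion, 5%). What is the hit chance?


accuracy - evasion = 95 - 35 = 60
Apply floor: max(60, 5) = 60
Hit chance = 60%

60%


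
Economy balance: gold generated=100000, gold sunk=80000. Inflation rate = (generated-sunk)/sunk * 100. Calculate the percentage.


Net gold = 100000 - 80000 = 20000
Inflation rate = net / sunk * 100 = 20000 / 80000 * 100
= 0.25 * 100
= 25.00%

25.00%


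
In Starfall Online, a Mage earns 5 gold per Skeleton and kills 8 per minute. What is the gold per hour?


Gold per minute = 5 * 8 = 40
Gold per hour = 40 * 60 = 2400

2400 gold/hour


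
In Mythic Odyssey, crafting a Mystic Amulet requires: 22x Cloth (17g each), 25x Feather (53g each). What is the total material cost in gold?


Cost breakdown:
  Cloth: 22 * 17 = 374
  Feather: 25 * 53 = 1325
Total = 374 + 1325 = 1699

1699 gold


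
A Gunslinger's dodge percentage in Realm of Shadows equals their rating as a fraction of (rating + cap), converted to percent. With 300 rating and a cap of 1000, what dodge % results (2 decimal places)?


dodge% = 300 / (300 + 1000) * 100
= 300 / 1300 * 100
= 0.230769 * 100
= 23.08%

23.08%


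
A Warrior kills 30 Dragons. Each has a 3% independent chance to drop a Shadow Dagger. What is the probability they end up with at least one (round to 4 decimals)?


P(at least one) = 1 - P(none) = 1 - (1-p)^n
p = 3/100 = 0.03
1 - p = 0.97
(1 - p)^30 = 0.97^30 = 0.401007
P(at least one) = 1 - 0.401007 = 0.5990

0.5990


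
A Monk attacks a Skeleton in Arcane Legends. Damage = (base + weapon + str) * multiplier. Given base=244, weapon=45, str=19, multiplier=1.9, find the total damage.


Sum base + weapon + str = 244 + 45 + 19 = 308
Multiply by 1.9:
308 * 1.9 = 585.2

585.2 damage


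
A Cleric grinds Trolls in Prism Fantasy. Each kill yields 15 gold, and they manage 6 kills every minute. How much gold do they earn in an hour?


Gold per minute = 15 * 6 = 90
Gold per hour = 90 * 60 = 5400

5400 gold/hour


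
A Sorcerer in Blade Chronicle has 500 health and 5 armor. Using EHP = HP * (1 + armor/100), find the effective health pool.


EHP = 500 * (1 + 5/100)
= 500 * (1 + 0.05)
= 500 * 1.05
= 525.0

525.0 EHP


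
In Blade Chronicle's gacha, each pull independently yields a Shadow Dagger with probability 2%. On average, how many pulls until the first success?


Expected pulls for a geometric distribution = 1/p = 100 / rate%
= 100 / 2
= 50.0

50.0 pulls


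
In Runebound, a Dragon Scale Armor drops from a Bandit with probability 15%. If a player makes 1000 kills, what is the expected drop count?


Expected drops = kills * (drop_rate / 100)
= 1000 * (15 / 100)
= 1000 * 0.15
= 150.0

150.0 drops


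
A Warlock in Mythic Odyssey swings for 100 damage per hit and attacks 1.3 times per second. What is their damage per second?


DPS = damage * attack_speed
= 100 * 1.3
= 130.0

130.0 DPS


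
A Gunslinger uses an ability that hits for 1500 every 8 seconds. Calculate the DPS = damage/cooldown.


DPS = damage / cooldown
= 1500 / 8
= 187.50

187.50 DPS


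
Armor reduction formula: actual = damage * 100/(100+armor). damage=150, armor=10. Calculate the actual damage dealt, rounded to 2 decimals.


actual = 150 * 100 / (100 + 10)
= 150 * 100 / 110
= 15000 / 110
= 136.36

136.36 damage


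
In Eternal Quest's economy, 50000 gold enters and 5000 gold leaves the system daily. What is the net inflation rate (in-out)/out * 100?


Net gold = 50000 - 5000 = 45000
Inflation rate = net / sunk * 100 = 45000 / 5000 * 100
= 9.0 * 100
= 900.00%

900.00%


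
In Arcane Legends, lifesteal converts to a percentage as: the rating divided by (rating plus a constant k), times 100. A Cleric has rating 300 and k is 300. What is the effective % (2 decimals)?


effective% = rating / (rating + k) * 100
= 300 / (300 + 300) * 100
= 300 / 600 * 100
= 0.5 * 100
= 50.00%

50.00%


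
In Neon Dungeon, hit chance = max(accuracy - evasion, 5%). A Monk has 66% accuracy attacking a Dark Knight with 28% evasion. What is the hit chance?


accuracy - evasion = 66 - 28 = 38
Apply floor: max(38, 5) = 38
Hit chance = 38%

38%


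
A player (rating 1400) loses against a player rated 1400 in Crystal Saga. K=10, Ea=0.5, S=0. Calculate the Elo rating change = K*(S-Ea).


Elo update: delta = K * (S - Ea), where S = 0 (loses)
S - Ea = 0 - 0.5 = -0.5
Rating change = 10 * -0.5
= -5.00

-5.00 rating points


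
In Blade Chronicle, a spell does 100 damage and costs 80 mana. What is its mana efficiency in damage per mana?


Efficiency = damage / mana
= 100 / 80
= 1.25

1.25 dmg/mana


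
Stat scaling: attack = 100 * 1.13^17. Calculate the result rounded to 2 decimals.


value = base * growth^level
= 100 * 1.13^17
= 100 * 7.986078
= 798.61

798.61 attack


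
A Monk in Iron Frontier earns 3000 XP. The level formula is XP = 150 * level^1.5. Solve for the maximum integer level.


XP = 150 * level^1.5, so level = (XP / 150)^(1/1.5)
= (3000 / 150)^(1/1.5)
= 20.0^0.6667
= 7.3681
Floor: level = 7

level 7


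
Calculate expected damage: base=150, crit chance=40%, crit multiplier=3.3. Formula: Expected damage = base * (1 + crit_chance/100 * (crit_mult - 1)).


E[dmg] = base * (1 + crit_chance * (crit_mult - 1))
cc as decimal = 40/100 = 0.4
cm - 1 = 3.3 - 1 = 2.3
Bonus factor = 0.4 * 2.3 = 0.92
Total multiplier = 1 + 0.92 = 1.92
Expected damage = 150 * 1.92 = 288.00

288.00 damage


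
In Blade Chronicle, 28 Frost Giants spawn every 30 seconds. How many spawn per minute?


Spawns per minute = count * (60 / interval)
= 28 * (60 / 30)
= 28 * 2.0
= 56.0

56.0 per minute


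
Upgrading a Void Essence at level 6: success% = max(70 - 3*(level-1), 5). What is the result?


raw_rate = 70 - 3 * (6 - 1)
= 70 - 3 * 5
= 70 - 15
= 55
Apply floor: max(55, 5) = 55%

55%


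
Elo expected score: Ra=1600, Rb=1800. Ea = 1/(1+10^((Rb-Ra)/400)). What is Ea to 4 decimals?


Elo expected score: Ea = 1/(1 + 10^((Rb-Ra)/400))
Rb - Ra = 1800 - 1600 = 200
(Rb-Ra)/400 = 200/400 = 0.5
10^0.5 = 3.162278
Ea = 1/(1 + 3.162278) = 1/4.162278 = 0.2403

0.2403


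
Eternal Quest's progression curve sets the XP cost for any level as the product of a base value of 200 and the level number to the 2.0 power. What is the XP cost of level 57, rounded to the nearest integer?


XP = 200 * level^2.0
Substitute level = 57:
XP = 200 * 57^2.0
= 200 * 3249.0
= 649800

649800 XP


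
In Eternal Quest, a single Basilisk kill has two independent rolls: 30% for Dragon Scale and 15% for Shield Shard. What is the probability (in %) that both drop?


For independent events, P(both) = P(A) * P(B)
= 30% * 15%
= 450 / 100 %
= 4.5%

4.5%


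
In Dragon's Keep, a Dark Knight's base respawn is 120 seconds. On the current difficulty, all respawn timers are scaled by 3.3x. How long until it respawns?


Respawn time = base * multiplier
= 120 * 3.3
= 396.0 seconds

396.0 seconds
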